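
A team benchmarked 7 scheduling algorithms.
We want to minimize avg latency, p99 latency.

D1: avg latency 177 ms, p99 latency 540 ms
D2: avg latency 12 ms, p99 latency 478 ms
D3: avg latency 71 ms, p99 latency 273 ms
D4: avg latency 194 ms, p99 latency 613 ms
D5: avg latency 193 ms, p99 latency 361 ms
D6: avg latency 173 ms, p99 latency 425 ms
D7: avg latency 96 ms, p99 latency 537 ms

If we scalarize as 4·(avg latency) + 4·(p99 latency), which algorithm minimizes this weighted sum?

D1: 4·177 + 4·540 = 2868
D2: 4·12 + 4·478 = 1960
D3: 4·71 + 4·273 = 1376
D4: 4·194 + 4·613 = 3228
D5: 4·193 + 4·361 = 2216
D6: 4·173 + 4·425 = 2392
D7: 4·96 + 4·537 = 2532
Lowest: D3 at 1376.

D3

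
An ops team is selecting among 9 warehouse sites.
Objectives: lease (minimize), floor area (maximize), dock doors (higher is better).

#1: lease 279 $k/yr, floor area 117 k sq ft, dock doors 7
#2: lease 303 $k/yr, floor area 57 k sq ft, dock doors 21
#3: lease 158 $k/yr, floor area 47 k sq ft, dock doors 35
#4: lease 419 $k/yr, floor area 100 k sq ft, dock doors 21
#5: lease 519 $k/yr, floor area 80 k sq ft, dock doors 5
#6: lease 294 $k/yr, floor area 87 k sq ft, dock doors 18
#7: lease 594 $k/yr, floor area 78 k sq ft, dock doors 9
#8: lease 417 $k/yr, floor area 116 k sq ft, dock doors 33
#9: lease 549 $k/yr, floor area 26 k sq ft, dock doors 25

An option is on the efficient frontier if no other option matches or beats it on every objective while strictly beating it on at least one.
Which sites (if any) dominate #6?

none

#1: worse on dock doors (7 vs 18).
#2: worse on lease (303 vs 294).
#3: worse on floor area (47 vs 87).
#4: worse on lease (419 vs 294).
#5: worse on lease (519 vs 294).
#7: worse on lease (594 vs 294).
#8: worse on lease (417 vs 294).
#9: worse on lease (549 vs 294).
No option dominates #6.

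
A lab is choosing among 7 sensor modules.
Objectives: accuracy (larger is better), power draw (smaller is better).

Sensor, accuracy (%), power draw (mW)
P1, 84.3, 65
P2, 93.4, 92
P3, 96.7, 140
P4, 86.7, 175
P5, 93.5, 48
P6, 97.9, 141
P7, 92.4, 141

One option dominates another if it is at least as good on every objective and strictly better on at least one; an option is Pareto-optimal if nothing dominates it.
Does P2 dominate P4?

Yes

P2 vs P4: accuracy 93.4≥86.7, power draw 92≤175 — P2 is at least as good on every objective with at least one strict improvement.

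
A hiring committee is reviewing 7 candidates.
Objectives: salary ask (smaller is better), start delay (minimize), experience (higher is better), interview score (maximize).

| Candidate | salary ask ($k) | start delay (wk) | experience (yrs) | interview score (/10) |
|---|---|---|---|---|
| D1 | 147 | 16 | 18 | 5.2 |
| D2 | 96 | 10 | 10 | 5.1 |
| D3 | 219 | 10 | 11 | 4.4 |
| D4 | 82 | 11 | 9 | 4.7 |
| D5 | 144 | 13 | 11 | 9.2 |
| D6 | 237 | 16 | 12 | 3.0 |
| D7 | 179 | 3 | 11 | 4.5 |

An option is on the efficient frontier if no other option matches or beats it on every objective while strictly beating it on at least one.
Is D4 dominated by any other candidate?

No

D1: worse on salary ask (147 vs 82).
D2: worse on salary ask (96 vs 82).
D3: worse on salary ask (219 vs 82).
D5: worse on salary ask (144 vs 82).
D6: worse on salary ask (237 vs 82).
D7: worse on salary ask (179 vs 82).
No option is at least as good as D4 on every objective and strictly better on one.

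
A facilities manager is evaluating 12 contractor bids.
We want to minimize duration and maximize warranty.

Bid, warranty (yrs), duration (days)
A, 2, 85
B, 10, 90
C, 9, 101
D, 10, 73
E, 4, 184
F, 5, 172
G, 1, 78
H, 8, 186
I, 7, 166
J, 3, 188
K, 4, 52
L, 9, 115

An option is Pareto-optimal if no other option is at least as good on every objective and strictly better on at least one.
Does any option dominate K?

No

A: worse on warranty (2 vs 4).
B: worse on duration (90 vs 52).
C: worse on duration (101 vs 52).
D: worse on duration (73 vs 52).
E: worse on duration (184 vs 52).
F: worse on duration (172 vs 52).
G: worse on warranty (1 vs 4).
H: worse on duration (186 vs 52).
I: worse on duration (166 vs 52).
J: worse on warranty (3 vs 4).
L: worse on duration (115 vs 52).
No option is at least as good as K on every objective and strictly better on one.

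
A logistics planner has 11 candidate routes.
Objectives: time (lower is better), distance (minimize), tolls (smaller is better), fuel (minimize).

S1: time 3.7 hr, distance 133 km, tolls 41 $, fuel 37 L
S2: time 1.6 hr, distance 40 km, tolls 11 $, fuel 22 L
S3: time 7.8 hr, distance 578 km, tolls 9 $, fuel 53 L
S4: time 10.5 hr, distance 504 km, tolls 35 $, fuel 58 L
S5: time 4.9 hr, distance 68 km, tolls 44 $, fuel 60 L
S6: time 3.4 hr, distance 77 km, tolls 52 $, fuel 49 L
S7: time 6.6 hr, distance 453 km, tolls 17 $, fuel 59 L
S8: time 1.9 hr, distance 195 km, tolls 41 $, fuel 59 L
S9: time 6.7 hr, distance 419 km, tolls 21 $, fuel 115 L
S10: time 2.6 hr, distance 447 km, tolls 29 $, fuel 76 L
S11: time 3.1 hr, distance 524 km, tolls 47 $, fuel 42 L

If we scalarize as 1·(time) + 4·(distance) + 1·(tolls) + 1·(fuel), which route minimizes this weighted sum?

S2

S1: 1·3.7 + 4·133 + 1·41 + 1·37 = 613.7
S2: 1·1.6 + 4·40 + 1·11 + 1·22 = 194.6
S3: 1·7.8 + 4·578 + 1·9 + 1·53 = 2381.8
S4: 1·10.5 + 4·504 + 1·35 + 1·58 = 2119.5
S5: 1·4.9 + 4·68 + 1·44 + 1·60 = 380.9
S6: 1·3.4 + 4·77 + 1·52 + 1·49 = 412.4
S7: 1·6.6 + 4·453 + 1·17 + 1·59 = 1894.6
S8: 1·1.9 + 4·195 + 1·41 + 1·59 = 881.9
S9: 1·6.7 + 4·419 + 1·21 + 1·115 = 1818.7
S10: 1·2.6 + 4·447 + 1·29 + 1·76 = 1895.6
S11: 1·3.1 + 4·524 + 1·47 + 1·42 = 2188.1
Lowest: S2 at 194.6.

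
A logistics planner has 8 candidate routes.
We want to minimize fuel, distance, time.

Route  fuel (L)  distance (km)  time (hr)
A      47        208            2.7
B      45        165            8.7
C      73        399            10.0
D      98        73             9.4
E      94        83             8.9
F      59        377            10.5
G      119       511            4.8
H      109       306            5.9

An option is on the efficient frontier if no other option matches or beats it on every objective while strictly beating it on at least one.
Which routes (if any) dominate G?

A: fuel 47≤119, distance 208≤511, time 2.7≤4.8 — dominates G.
Others (B, C, D, E, F, H) are each worse than G on at least one objective.

A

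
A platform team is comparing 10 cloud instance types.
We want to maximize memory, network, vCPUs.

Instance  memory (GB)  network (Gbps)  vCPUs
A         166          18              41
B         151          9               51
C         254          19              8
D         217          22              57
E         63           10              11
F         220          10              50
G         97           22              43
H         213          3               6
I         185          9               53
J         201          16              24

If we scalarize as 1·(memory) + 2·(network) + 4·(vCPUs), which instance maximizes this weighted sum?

D

A: 1·166 + 2·18 + 4·41 = 366
B: 1·151 + 2·9 + 4·51 = 373
C: 1·254 + 2·19 + 4·8 = 324
D: 1·217 + 2·22 + 4·57 = 489
E: 1·63 + 2·10 + 4·11 = 127
F: 1·220 + 2·10 + 4·50 = 440
G: 1·97 + 2·22 + 4·43 = 313
H: 1·213 + 2·3 + 4·6 = 243
I: 1·185 + 2·9 + 4·53 = 415
J: 1·201 + 2·16 + 4·24 = 329
Highest: D at 489.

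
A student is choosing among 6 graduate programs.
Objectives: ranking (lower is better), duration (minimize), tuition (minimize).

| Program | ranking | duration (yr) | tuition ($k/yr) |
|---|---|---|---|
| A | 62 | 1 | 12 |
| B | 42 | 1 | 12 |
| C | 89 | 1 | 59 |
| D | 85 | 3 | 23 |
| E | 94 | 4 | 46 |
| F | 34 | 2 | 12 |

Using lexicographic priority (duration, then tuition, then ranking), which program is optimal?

B

First minimize duration: best is 1, kept {A, B, C}.
Then minimize tuition: best is 12, kept {A, B}.
Then minimize ranking: best is 42, kept {B}.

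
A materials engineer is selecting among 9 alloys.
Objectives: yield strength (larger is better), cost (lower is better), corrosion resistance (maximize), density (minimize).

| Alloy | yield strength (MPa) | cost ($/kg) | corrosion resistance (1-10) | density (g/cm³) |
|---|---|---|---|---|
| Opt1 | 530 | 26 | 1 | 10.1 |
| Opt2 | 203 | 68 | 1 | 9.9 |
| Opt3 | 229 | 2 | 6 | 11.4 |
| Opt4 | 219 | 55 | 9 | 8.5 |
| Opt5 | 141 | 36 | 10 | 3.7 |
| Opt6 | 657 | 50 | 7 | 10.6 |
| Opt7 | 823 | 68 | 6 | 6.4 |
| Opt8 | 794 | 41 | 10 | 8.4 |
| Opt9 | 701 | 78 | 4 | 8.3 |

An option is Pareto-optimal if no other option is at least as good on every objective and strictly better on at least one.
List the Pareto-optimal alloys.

Opt1: not dominated.
Opt2: dominated by Opt4 (yield strength 219≥203, cost 55≤68, corrosion resistance 9≥1, density 8.5≤9.9).
Opt3: not dominated (best cost).
Opt4: dominated by Opt8 (yield strength 794≥219, cost 41≤55, corrosion resistance 10≥9, density 8.4≤8.5).
Opt5: not dominated (best density).
Opt6: dominated by Opt8 (yield strength 794≥657, cost 41≤50, corrosion resistance 10≥7, density 8.4≤10.6).
Opt7: not dominated (best yield strength).
Opt8: not dominated.
Opt9: dominated by Opt7 (yield strength 823≥701, cost 68≤78, corrosion resistance 6≥4, density 6.4≤8.3).

Opt1, Opt3, Opt5, Opt7, Opt8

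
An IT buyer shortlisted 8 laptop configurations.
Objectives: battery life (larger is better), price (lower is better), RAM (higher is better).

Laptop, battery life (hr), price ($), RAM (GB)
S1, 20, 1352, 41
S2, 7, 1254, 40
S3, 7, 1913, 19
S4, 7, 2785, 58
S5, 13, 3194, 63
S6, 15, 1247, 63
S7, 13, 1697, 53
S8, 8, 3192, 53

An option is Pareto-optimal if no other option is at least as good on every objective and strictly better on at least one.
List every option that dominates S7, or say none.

S6: battery life 15≥13, price 1247≤1697, RAM 63≥53 — dominates S7.
Others (S1, S2, S3, S4, S5, S8) are each worse than S7 on at least one objective.

S6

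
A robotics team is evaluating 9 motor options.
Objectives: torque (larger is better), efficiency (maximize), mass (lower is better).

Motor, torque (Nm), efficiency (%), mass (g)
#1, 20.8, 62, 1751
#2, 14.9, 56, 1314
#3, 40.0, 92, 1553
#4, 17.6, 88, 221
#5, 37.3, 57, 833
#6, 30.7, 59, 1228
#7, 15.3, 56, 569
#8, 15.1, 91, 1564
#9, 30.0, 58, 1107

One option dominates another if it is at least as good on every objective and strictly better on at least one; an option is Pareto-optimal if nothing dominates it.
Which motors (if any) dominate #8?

#3: torque 40.0≥15.1, efficiency 92≥91, mass 1553≤1564 — dominates #8.
Others (#1, #2, #4, #5, #6, #7, #9) are each worse than #8 on at least one objective.

#3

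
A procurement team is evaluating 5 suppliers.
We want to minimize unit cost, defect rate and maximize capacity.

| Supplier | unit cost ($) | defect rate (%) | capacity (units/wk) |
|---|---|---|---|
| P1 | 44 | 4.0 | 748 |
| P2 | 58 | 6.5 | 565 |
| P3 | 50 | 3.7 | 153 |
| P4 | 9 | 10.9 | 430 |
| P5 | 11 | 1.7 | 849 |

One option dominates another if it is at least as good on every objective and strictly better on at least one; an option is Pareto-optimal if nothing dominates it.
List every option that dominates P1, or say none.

P5

P5: unit cost 11≤44, defect rate 1.7≤4.0, capacity 849≥748 — dominates P1.
Others (P2, P3, P4) are each worse than P1 on at least one objective.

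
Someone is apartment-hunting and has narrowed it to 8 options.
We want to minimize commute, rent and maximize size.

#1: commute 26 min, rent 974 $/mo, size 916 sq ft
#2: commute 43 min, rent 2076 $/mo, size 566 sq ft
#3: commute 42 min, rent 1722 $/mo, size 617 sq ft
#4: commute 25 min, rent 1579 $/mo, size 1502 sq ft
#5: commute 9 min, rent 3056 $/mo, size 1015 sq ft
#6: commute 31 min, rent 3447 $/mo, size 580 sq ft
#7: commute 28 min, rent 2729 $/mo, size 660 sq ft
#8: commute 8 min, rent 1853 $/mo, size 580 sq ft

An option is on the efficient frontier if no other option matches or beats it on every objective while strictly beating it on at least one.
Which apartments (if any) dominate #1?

#2: worse on commute (43 vs 26).
#3: worse on commute (42 vs 26).
#4: worse on rent (1579 vs 974).
#5: worse on rent (3056 vs 974).
#6: worse on commute (31 vs 26).
#7: worse on commute (28 vs 26).
#8: worse on rent (1853 vs 974).
No option dominates #1.

none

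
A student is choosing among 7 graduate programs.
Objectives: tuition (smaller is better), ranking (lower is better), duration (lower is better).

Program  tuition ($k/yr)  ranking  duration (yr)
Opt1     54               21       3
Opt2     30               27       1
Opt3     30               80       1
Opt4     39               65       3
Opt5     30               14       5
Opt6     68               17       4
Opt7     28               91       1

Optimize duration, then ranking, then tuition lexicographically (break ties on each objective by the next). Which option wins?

Opt2

First minimize duration: best is 1, kept {Opt2, Opt3, Opt7}.
Then minimize ranking: best is 27, kept {Opt2}.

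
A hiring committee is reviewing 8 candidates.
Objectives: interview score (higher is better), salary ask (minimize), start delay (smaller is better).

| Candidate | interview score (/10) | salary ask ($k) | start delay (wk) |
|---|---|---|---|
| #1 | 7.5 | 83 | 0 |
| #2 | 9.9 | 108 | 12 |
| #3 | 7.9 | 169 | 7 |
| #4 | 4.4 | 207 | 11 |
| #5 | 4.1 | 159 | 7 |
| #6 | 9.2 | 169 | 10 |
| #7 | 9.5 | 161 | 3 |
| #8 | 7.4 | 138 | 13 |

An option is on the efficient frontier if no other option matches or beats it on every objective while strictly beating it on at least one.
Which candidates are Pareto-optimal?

#1, #2, #7

#1: not dominated (best salary ask).
#2: not dominated (best interview score).
#3: dominated by #7 (interview score 9.5≥7.9, salary ask 161≤169, start delay 3≤7).
#4: dominated by #1 (interview score 7.5≥4.4, salary ask 83≤207, start delay 0≤11).
#5: dominated by #1 (interview score 7.5≥4.1, salary ask 83≤159, start delay 0≤7).
#6: dominated by #7 (interview score 9.5≥9.2, salary ask 161≤169, start delay 3≤10).
#7: not dominated.
#8: dominated by #1 (interview score 7.5≥7.4, salary ask 83≤138, start delay 0≤13).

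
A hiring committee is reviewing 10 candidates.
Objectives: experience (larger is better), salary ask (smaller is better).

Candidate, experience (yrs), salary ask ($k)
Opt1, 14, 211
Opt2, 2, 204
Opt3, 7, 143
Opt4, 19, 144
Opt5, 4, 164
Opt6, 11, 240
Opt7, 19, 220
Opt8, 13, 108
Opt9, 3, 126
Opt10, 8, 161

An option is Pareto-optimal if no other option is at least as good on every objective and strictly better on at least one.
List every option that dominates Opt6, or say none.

Opt1, Opt4, Opt7, Opt8

Opt1: experience 14≥11, salary ask 211≤240 — dominates Opt6.
Opt4: experience 19≥11, salary ask 144≤240 — dominates Opt6.
Opt7: experience 19≥11, salary ask 220≤240 — dominates Opt6.
Opt8: experience 13≥11, salary ask 108≤240 — dominates Opt6.
Others (Opt2, Opt3, Opt5, Opt9, Opt10) are each worse than Opt6 on at least one objective.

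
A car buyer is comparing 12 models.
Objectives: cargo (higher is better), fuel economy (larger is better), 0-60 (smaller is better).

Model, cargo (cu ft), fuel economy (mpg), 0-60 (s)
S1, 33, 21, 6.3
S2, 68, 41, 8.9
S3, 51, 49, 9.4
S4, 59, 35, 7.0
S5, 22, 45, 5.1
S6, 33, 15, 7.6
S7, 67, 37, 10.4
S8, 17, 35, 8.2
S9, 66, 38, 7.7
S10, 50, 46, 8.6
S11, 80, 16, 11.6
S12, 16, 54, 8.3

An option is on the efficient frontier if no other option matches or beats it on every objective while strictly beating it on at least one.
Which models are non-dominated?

S1, S2, S3, S4, S5, S9, S10, S11, S12

S1: not dominated.
S2: not dominated.
S3: not dominated.
S4: not dominated.
S5: not dominated (best 0-60).
S6: dominated by S1 (cargo 33≥33, fuel economy 21≥15, 0-60 6.3≤7.6).
S7: dominated by S2 (cargo 68≥67, fuel economy 41≥37, 0-60 8.9≤10.4).
S8: dominated by S4 (cargo 59≥17, fuel economy 35≥35, 0-60 7.0≤8.2).
S9: not dominated.
S10: not dominated.
S11: not dominated (best cargo).
S12: not dominated (best fuel economy).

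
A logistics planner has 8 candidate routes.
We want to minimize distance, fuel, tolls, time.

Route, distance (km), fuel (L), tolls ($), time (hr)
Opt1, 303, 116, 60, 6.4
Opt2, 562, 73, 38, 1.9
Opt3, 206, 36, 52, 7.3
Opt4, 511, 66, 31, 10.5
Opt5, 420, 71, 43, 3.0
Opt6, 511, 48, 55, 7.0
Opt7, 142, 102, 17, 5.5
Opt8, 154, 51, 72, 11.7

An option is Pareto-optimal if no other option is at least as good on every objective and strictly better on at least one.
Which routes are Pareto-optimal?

Opt1: dominated by Opt7 (distance 142≤303, fuel 102≤116, tolls 17≤60, time 5.5≤6.4).
Opt2: not dominated (best time).
Opt3: not dominated (best fuel).
Opt4: not dominated.
Opt5: not dominated.
Opt6: not dominated.
Opt7: not dominated (best distance).
Opt8: not dominated.

Opt2, Opt3, Opt4, Opt5, Opt6, Opt7, Opt8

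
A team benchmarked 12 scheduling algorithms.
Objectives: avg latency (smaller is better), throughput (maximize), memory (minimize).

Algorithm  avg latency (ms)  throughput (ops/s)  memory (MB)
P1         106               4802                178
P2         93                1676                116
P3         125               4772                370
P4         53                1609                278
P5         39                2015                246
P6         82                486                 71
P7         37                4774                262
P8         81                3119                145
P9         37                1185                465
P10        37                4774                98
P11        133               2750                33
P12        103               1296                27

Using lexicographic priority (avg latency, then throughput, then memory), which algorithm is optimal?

First minimize avg latency: best is 37, kept {P7, P9, P10}.
Then maximize throughput: best is 4774, kept {P7, P10}.
Then minimize memory: best is 98, kept {P10}.

P10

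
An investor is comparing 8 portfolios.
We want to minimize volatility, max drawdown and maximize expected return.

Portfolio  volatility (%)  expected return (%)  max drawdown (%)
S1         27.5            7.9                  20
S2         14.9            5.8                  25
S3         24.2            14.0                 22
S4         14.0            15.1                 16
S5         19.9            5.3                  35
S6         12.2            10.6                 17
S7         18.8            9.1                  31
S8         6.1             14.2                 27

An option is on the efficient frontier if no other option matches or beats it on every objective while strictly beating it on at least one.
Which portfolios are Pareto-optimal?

S1: dominated by S4 (volatility 14.0≤27.5, expected return 15.1≥7.9, max drawdown 16≤20).
S2: dominated by S4 (volatility 14.0≤14.9, expected return 15.1≥5.8, max drawdown 16≤25).
S3: dominated by S4 (volatility 14.0≤24.2, expected return 15.1≥14.0, max drawdown 16≤22).
S4: not dominated (best expected return).
S5: dominated by S2 (volatility 14.9≤19.9, expected return 5.8≥5.3, max drawdown 25≤35).
S6: not dominated.
S7: dominated by S4 (volatility 14.0≤18.8, expected return 15.1≥9.1, max drawdown 16≤31).
S8: not dominated (best volatility).

S4, S6, S8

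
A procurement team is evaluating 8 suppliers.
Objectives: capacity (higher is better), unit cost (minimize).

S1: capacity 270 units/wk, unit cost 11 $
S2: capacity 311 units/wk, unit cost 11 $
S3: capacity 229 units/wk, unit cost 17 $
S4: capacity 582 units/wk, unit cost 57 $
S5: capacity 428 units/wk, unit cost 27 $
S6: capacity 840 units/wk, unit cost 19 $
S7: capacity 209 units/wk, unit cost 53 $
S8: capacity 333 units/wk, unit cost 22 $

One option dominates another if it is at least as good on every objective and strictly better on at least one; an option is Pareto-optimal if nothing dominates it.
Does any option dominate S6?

S1: worse on capacity (270 vs 840).
S2: worse on capacity (311 vs 840).
S3: worse on capacity (229 vs 840).
S4: worse on capacity (582 vs 840).
S5: worse on capacity (428 vs 840).
S7: worse on capacity (209 vs 840).
S8: worse on capacity (333 vs 840).
No option is at least as good as S6 on every objective and strictly better on one.

No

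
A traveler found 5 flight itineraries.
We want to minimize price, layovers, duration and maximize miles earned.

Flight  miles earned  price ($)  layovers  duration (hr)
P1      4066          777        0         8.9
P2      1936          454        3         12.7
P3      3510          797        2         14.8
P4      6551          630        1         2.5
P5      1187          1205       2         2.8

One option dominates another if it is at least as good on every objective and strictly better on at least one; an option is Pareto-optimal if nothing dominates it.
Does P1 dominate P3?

P1 vs P3: miles earned 4066≥3510, price 777≤797, layovers 0≤2, duration 8.9≤14.8 — P1 is at least as good on every objective with at least one strict improvement.

Yes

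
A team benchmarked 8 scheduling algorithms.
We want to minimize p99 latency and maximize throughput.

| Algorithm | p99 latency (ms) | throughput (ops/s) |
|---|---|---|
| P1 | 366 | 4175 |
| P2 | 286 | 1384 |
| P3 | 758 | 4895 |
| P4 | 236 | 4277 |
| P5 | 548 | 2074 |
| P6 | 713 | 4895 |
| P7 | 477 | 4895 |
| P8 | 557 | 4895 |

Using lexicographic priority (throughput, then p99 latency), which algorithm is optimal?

First maximize throughput: best is 4895, kept {P3, P6, P7, P8}.
Then minimize p99 latency: best is 477, kept {P7}.

P7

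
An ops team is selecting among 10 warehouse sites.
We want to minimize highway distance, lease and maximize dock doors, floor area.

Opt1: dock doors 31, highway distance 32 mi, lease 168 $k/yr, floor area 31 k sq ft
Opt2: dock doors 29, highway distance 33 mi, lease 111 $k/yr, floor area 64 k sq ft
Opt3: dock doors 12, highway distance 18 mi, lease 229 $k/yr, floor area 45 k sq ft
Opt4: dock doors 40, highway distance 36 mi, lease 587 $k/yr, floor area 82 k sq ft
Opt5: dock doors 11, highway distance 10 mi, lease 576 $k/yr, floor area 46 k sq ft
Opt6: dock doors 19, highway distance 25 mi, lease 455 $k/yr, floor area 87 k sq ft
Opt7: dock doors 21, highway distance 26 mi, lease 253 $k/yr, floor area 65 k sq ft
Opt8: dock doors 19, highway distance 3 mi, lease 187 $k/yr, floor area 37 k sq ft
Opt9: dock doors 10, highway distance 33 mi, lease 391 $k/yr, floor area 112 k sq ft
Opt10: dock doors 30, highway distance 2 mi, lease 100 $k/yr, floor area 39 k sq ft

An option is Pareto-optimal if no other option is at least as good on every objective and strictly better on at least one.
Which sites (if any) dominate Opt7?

Opt1: worse on highway distance (32 vs 26).
Opt2: worse on highway distance (33 vs 26).
Opt3: worse on dock doors (12 vs 21).
Opt4: worse on highway distance (36 vs 26).
Opt5: worse on dock doors (11 vs 21).
Opt6: worse on dock doors (19 vs 21).
Opt8: worse on dock doors (19 vs 21).
Opt9: worse on dock doors (10 vs 21).
Opt10: worse on floor area (39 vs 65).
No option dominates Opt7.

none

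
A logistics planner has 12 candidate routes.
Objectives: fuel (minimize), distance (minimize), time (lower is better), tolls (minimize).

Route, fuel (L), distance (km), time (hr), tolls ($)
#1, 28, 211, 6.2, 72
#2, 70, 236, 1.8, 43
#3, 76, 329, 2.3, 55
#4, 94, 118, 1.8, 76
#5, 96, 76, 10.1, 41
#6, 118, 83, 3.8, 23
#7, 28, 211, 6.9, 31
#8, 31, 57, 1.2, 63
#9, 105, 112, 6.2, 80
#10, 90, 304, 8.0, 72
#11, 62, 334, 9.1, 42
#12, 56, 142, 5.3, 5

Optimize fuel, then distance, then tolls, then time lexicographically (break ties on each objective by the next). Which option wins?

First minimize fuel: best is 28, kept {#1, #7}.
Then minimize distance: best is 211, kept {#1, #7}.
Then minimize tolls: best is 31, kept {#7}.

#7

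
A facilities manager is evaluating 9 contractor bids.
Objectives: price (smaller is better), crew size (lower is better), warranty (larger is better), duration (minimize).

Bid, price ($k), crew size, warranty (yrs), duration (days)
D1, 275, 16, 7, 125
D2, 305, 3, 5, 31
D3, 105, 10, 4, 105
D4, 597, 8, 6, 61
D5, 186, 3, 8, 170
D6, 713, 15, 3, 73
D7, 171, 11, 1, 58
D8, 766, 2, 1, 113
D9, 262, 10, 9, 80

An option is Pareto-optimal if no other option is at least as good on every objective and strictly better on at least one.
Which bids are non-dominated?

D2, D3, D4, D5, D7, D8, D9

D1: dominated by D9 (price 262≤275, crew size 10≤16, warranty 9≥7, duration 80≤125).
D2: not dominated (best duration).
D3: not dominated (best price).
D4: not dominated.
D5: not dominated.
D6: dominated by D2 (price 305≤713, crew size 3≤15, warranty 5≥3, duration 31≤73).
D7: not dominated.
D8: not dominated (best crew size).
D9: not dominated (best warranty).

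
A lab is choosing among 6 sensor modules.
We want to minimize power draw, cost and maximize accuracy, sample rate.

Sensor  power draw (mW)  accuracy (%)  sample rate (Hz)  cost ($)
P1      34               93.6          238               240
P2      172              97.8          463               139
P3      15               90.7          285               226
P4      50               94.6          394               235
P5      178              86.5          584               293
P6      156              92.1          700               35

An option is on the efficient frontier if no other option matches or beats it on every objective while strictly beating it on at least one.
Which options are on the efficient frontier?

P1: not dominated.
P2: not dominated (best accuracy).
P3: not dominated (best power draw).
P4: not dominated.
P5: dominated by P6 (power draw 156≤178, accuracy 92.1≥86.5, sample rate 700≥584, cost 35≤293).
P6: not dominated (best sample rate).

P1, P2, P3, P4, P6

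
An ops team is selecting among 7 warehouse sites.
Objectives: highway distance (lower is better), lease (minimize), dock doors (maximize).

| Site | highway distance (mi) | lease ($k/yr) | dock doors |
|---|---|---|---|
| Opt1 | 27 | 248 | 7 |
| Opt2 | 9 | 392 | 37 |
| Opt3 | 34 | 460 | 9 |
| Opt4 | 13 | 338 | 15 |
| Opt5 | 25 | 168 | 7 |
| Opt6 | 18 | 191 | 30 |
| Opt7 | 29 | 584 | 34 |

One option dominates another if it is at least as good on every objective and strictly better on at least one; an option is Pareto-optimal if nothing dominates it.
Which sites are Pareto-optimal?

Opt1: dominated by Opt5 (highway distance 25≤27, lease 168≤248, dock doors 7≥7).
Opt2: not dominated (best highway distance).
Opt3: dominated by Opt2 (highway distance 9≤34, lease 392≤460, dock doors 37≥9).
Opt4: not dominated.
Opt5: not dominated (best lease).
Opt6: not dominated.
Opt7: dominated by Opt2 (highway distance 9≤29, lease 392≤584, dock doors 37≥34).

Opt2, Opt4, Opt5, Opt6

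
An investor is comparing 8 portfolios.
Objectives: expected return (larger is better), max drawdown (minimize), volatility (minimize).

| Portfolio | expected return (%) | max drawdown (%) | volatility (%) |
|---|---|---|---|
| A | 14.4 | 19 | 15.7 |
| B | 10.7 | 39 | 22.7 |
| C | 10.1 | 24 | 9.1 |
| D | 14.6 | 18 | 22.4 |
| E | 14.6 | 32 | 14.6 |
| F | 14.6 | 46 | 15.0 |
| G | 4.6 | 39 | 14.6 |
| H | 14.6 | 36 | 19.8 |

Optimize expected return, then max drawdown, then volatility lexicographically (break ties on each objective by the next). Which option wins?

First maximize expected return: best is 14.6, kept {D, E, F, H}.
Then minimize max drawdown: best is 18, kept {D}.

D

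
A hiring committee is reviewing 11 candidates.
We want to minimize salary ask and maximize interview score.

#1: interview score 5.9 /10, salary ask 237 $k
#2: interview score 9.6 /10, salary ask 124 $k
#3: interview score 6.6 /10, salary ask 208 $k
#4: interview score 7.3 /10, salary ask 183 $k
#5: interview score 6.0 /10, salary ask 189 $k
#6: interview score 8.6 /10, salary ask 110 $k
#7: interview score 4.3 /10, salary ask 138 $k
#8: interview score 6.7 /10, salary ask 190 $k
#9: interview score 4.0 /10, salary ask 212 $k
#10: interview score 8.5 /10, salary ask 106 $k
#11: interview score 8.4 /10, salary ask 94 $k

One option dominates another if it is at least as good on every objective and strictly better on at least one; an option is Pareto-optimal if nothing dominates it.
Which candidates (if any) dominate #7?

#2, #6, #10, #11

#2: interview score 9.6≥4.3, salary ask 124≤138 — dominates #7.
#6: interview score 8.6≥4.3, salary ask 110≤138 — dominates #7.
#10: interview score 8.5≥4.3, salary ask 106≤138 — dominates #7.
#11: interview score 8.4≥4.3, salary ask 94≤138 — dominates #7.
Others (#1, #3, #4, #5, #8, #9) are each worse than #7 on at least one objective.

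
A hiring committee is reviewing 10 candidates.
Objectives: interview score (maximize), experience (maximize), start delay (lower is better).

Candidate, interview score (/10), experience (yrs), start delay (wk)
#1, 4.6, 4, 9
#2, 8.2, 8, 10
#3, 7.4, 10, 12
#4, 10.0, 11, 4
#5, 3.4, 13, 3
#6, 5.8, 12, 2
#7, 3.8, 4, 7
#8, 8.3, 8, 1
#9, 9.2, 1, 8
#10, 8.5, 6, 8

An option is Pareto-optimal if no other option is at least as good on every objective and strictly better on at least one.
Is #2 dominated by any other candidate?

Yes

#4 vs #2: interview score 10.0≥8.2, experience 11≥8, start delay 4≤10 — #4 is at least as good on every objective and strictly better on at least one, so #4 dominates #2.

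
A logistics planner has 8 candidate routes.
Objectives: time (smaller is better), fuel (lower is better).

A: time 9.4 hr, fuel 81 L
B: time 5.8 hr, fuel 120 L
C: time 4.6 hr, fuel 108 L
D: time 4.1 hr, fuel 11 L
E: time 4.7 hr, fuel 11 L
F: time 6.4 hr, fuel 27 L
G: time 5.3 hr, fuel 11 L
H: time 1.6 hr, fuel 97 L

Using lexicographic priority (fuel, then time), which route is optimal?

D

First minimize fuel: best is 11, kept {D, E, G}.
Then minimize time: best is 4.1, kept {D}.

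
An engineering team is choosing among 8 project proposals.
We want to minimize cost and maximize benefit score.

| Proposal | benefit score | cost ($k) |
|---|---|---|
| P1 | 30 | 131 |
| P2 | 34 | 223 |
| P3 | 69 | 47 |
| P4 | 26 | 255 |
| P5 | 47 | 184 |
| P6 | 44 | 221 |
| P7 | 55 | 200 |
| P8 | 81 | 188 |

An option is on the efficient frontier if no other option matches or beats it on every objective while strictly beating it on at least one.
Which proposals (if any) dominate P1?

P3

P3: benefit score 69≥30, cost 47≤131 — dominates P1.
Others (P2, P4, P5, P6, P7, P8) are each worse than P1 on at least one objective.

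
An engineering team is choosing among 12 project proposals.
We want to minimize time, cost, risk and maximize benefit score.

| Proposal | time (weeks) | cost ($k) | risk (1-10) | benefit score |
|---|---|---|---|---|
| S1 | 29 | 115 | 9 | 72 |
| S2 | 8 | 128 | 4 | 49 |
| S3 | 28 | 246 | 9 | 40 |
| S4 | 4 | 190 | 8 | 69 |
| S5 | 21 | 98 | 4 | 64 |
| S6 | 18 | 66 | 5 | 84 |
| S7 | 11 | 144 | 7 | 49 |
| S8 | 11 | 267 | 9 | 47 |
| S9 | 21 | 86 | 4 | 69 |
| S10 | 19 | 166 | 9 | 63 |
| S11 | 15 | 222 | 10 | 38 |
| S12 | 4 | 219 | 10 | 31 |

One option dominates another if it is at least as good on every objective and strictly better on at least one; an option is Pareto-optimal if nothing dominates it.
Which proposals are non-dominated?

S1: dominated by S6 (time 18≤29, cost 66≤115, risk 5≤9, benefit score 84≥72).
S2: not dominated.
S3: dominated by S2 (time 8≤28, cost 128≤246, risk 4≤9, benefit score 49≥40).
S4: not dominated.
S5: dominated by S9 (time 21≤21, cost 86≤98, risk 4≤4, benefit score 69≥64).
S6: not dominated (best cost).
S7: dominated by S2 (time 8≤11, cost 128≤144, risk 4≤7, benefit score 49≥49).
S8: dominated by S2 (time 8≤11, cost 128≤267, risk 4≤9, benefit score 49≥47).
S9: not dominated.
S10: dominated by S6 (time 18≤19, cost 66≤166, risk 5≤9, benefit score 84≥63).
S11: dominated by S2 (time 8≤15, cost 128≤222, risk 4≤10, benefit score 49≥38).
S12: dominated by S4 (time 4≤4, cost 190≤219, risk 8≤10, benefit score 69≥31).

S2, S4, S6, S9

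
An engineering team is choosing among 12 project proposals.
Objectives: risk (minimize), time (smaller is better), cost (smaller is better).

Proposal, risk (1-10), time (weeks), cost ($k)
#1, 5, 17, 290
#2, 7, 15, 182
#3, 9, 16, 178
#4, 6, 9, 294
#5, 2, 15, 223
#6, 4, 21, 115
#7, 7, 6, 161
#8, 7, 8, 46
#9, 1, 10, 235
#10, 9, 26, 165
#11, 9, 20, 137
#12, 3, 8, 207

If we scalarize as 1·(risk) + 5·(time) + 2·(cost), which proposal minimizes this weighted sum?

#1: 1·5 + 5·17 + 2·290 = 670
#2: 1·7 + 5·15 + 2·182 = 446
#3: 1·9 + 5·16 + 2·178 = 445
#4: 1·6 + 5·9 + 2·294 = 639
#5: 1·2 + 5·15 + 2·223 = 523
#6: 1·4 + 5·21 + 2·115 = 339
#7: 1·7 + 5·6 + 2·161 = 359
#8: 1·7 + 5·8 + 2·46 = 139
#9: 1·1 + 5·10 + 2·235 = 521
#10: 1·9 + 5·26 + 2·165 = 469
#11: 1·9 + 5·20 + 2·137 = 383
#12: 1·3 + 5·8 + 2·207 = 457
Lowest: #8 at 139.

#8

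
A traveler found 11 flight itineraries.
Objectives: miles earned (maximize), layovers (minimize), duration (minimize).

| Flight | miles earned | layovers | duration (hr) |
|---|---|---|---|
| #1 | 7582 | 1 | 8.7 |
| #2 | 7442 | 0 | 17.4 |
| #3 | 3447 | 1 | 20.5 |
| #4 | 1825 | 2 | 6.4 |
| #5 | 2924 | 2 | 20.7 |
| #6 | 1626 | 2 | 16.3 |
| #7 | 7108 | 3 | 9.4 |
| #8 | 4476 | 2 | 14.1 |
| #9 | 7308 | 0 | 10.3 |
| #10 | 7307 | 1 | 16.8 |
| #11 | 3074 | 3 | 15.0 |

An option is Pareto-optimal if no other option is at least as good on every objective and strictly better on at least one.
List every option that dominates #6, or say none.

#1: miles earned 7582≥1626, layovers 1≤2, duration 8.7≤16.3 — dominates #6.
#4: miles earned 1825≥1626, layovers 2≤2, duration 6.4≤16.3 — dominates #6.
#8: miles earned 4476≥1626, layovers 2≤2, duration 14.1≤16.3 — dominates #6.
#9: miles earned 7308≥1626, layovers 0≤2, duration 10.3≤16.3 — dominates #6.
Others (#2, #3, #5, #7, #10, #11) are each worse than #6 on at least one objective.

#1, #4, #8, #9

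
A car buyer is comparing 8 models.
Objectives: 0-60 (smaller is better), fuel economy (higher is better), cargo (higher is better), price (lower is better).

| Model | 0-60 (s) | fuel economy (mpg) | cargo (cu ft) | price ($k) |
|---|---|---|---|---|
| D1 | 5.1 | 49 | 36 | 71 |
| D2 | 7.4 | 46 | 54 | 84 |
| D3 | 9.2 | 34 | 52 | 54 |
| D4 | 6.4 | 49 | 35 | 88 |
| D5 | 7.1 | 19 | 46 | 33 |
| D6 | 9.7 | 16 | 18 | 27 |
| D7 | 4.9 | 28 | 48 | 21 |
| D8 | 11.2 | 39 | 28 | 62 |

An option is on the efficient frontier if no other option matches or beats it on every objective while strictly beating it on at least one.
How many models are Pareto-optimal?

D1: not dominated.
D2: not dominated (best cargo).
D3: not dominated.
D4: dominated by D1 (0-60 5.1≤6.4, fuel economy 49≥49, cargo 36≥35, price 71≤88).
D5: dominated by D7 (0-60 4.9≤7.1, fuel economy 28≥19, cargo 48≥46, price 21≤33).
D6: dominated by D7 (0-60 4.9≤9.7, fuel economy 28≥16, cargo 48≥18, price 21≤27).
D7: not dominated (best 0-60).
D8: not dominated.
Pareto-optimal: D1, D2, D3, D7, D8 → 5.

5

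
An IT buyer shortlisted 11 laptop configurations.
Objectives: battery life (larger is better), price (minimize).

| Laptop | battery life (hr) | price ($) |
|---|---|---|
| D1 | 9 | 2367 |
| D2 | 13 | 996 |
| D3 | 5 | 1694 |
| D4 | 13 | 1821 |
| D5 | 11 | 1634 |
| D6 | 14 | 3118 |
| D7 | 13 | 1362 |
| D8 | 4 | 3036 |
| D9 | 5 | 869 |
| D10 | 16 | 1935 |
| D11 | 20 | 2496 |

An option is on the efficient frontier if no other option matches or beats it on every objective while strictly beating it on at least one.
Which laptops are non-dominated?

D1: dominated by D2 (battery life 13≥9, price 996≤2367).
D2: not dominated.
D3: dominated by D2 (battery life 13≥5, price 996≤1694).
D4: dominated by D2 (battery life 13≥13, price 996≤1821).
D5: dominated by D2 (battery life 13≥11, price 996≤1634).
D6: dominated by D10 (battery life 16≥14, price 1935≤3118).
D7: dominated by D2 (battery life 13≥13, price 996≤1362).
D8: dominated by D1 (battery life 9≥4, price 2367≤3036).
D9: not dominated (best price).
D10: not dominated.
D11: not dominated (best battery life).

D2, D9, D10, D11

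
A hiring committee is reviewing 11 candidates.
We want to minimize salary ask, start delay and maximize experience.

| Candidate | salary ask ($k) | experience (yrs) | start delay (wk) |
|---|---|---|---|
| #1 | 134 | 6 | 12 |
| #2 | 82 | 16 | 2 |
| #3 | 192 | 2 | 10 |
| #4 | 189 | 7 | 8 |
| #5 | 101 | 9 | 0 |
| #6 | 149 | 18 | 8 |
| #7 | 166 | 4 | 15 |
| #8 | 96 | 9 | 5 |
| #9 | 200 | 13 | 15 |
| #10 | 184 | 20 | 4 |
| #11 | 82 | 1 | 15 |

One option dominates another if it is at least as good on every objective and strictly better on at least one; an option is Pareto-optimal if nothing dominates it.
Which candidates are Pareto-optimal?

#1: dominated by #2 (salary ask 82≤134, experience 16≥6, start delay 2≤12).
#2: not dominated.
#3: dominated by #2 (salary ask 82≤192, experience 16≥2, start delay 2≤10).
#4: dominated by #2 (salary ask 82≤189, experience 16≥7, start delay 2≤8).
#5: not dominated (best start delay).
#6: not dominated.
#7: dominated by #1 (salary ask 134≤166, experience 6≥4, start delay 12≤15).
#8: dominated by #2 (salary ask 82≤96, experience 16≥9, start delay 2≤5).
#9: dominated by #2 (salary ask 82≤200, experience 16≥13, start delay 2≤15).
#10: not dominated (best experience).
#11: dominated by #2 (salary ask 82≤82, experience 16≥1, start delay 2≤15).

#2, #5, #6, #10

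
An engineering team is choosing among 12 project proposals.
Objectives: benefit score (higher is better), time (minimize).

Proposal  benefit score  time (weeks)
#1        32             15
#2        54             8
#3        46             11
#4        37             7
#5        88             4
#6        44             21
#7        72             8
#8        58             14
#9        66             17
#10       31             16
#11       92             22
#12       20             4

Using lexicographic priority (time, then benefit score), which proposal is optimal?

#5

First minimize time: best is 4, kept {#5, #12}.
Then maximize benefit score: best is 88, kept {#5}.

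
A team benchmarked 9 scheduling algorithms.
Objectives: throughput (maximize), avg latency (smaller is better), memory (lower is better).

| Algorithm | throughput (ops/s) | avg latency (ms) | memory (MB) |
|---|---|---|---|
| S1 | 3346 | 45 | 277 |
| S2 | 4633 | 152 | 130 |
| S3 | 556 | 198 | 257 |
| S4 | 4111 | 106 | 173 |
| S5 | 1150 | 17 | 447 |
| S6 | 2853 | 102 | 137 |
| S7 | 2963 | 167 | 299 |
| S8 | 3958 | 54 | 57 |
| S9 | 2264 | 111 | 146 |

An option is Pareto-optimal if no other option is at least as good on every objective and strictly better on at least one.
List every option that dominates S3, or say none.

S2, S4, S6, S8, S9

S2: throughput 4633≥556, avg latency 152≤198, memory 130≤257 — dominates S3.
S4: throughput 4111≥556, avg latency 106≤198, memory 173≤257 — dominates S3.
S6: throughput 2853≥556, avg latency 102≤198, memory 137≤257 — dominates S3.
S8: throughput 3958≥556, avg latency 54≤198, memory 57≤257 — dominates S3.
S9: throughput 2264≥556, avg latency 111≤198, memory 146≤257 — dominates S3.
Others (S1, S5, S7) are each worse than S3 on at least one objective.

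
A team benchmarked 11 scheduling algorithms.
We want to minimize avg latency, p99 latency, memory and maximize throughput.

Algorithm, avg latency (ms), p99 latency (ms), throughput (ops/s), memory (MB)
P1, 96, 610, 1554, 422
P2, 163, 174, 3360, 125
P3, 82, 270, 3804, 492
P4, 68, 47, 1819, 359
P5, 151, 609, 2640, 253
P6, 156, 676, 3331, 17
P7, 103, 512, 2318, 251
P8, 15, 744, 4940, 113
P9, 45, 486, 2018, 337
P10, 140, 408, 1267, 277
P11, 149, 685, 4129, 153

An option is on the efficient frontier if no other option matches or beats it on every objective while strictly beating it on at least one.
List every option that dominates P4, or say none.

none

P1: worse on avg latency (96 vs 68).
P2: worse on avg latency (163 vs 68).
P3: worse on avg latency (82 vs 68).
P5: worse on avg latency (151 vs 68).
P6: worse on avg latency (156 vs 68).
P7: worse on avg latency (103 vs 68).
P8: worse on p99 latency (744 vs 47).
P9: worse on p99 latency (486 vs 47).
P10: worse on avg latency (140 vs 68).
P11: worse on avg latency (149 vs 68).
No option dominates P4.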